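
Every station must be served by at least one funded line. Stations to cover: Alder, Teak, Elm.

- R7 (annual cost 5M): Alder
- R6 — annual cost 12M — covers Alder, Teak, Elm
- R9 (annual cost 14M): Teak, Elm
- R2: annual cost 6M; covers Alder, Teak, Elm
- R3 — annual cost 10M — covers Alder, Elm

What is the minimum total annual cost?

R2 alone covers Alder, Teak, Elm — every station.
Total annual cost: 6.

6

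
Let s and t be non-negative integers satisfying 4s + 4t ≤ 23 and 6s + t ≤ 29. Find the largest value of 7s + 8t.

(s,t)=(0,5): 4·0+4·5=20≤23, 6·0+1·5=5≤29, objective 40.
(s,t)=(1,4): 4·1+4·4=20≤23, 6·1+1·4=10≤29, objective 39.
(s,t)=(0,4): 4·0+4·4=16≤23, 6·0+1·4=4≤29, objective 32.
No feasible integer point exceeds 40.

40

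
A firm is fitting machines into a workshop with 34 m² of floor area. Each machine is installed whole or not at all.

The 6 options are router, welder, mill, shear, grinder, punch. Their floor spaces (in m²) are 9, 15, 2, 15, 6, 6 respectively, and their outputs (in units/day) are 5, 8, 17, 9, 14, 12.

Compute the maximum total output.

Take mill, shear, grinder, and punch: floor space 2 + 15 + 6 + 6 = 29 ≤ 34, output 17 + 9 + 14 + 12 = 52.
No other feasible combination does better.

52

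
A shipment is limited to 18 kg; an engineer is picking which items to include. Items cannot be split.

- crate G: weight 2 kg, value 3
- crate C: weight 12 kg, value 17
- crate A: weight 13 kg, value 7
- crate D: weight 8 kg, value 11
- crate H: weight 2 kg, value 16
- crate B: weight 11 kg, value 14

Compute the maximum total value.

This is a 0-1 knapsack instance.
Allowing fractional choices, the relaxed optimum would be about 38.8, but items are indivisible.
crate G + crate C + crate H: weight 2 + 12 + 2 = 16 ≤ 18, value 3 + 17 + 16 = 36.
crate G + crate H + crate B: weight 2 + 2 + 11 = 15 ≤ 18, value 3 + 16 + 14 = 33.
crate C + crate H: weight 12 + 2 = 14 ≤ 18, value 17 + 16 = 33.
Best is crate G, crate C, and crate H with total value 36.

36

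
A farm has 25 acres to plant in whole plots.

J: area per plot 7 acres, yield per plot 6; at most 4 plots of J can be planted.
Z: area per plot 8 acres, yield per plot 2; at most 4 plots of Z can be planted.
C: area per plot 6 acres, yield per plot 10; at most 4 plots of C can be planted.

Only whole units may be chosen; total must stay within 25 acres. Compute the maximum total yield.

40

This is a bounded integer knapsack.
1×J and 3×C: area 25 ≤ 25, yield 1·6 + 3·10 = 36.
4×C: area 24 ≤ 25, yield 4·10 = 40.
Best is 40.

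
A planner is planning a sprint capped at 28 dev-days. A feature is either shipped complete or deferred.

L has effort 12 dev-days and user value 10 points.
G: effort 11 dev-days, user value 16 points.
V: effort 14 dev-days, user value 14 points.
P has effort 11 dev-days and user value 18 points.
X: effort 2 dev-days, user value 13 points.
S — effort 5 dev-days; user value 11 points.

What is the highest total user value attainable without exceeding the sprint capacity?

47

Allowing fractional choices, the relaxed optimum would be about 56.5, but features are indivisible.
G + P + X: effort 11 + 11 + 2 = 24 ≤ 28, user value 16 + 18 + 13 = 47.
V + P + X: effort 14 + 11 + 2 = 27 ≤ 28, user value 14 + 18 + 13 = 45.
G + P + S: effort 11 + 11 + 5 = 27 ≤ 28, user value 16 + 18 + 11 = 45.
Best is G, P, and X with total user value 47.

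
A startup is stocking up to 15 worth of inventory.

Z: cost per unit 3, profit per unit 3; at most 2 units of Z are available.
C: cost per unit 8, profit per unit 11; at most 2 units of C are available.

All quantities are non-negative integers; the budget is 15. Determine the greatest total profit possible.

17

Take 2×Z and 1×C: cost 14 ≤ 15, profit 2·3 + 1·11 = 17.
No other integer combination yields more.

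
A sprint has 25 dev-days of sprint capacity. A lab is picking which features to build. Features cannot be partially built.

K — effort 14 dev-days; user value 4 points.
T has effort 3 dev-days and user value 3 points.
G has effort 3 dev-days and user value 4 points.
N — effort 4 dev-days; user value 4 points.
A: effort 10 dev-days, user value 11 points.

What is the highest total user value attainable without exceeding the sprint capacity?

22

Allowing fractional choices, the relaxed optimum would be about 23.4, but features are indivisible.
T + G + N + A: effort 3 + 3 + 4 + 10 = 20 ≤ 25, user value 3 + 4 + 4 + 11 = 22.
G + N + A: effort 3 + 4 + 10 = 17 ≤ 25, user value 4 + 4 + 11 = 19.
Best is T, G, N, and A with total user value 22.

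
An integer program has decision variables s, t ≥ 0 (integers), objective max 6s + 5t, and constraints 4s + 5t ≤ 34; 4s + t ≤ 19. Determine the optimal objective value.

39

(s,t)=(4,3): 4·4+5·3=31≤34, 4·4+1·3=19≤19, objective 39.
(s,t)=(3,4): 4·3+5·4=32≤34, 4·3+1·4=16≤19, objective 38.
Maximum is 39 at (s,t)=(4,3).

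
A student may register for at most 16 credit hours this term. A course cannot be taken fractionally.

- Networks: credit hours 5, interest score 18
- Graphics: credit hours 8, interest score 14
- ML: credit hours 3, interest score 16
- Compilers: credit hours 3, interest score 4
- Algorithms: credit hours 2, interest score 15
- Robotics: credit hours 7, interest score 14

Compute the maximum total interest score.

This is a 0-1 knapsack instance.
Networks + ML + Compilers + Algorithms: credit hours 5 + 3 + 3 + 2 = 13 ≤ 16, interest score 18 + 16 + 4 + 15 = 53.
Networks + ML + Algorithms: credit hours 5 + 3 + 2 = 10 ≤ 16, interest score 18 + 16 + 15 = 49.
ML + Compilers + Algorithms + Robotics: credit hours 3 + 3 + 2 + 7 = 15 ≤ 16, interest score 16 + 4 + 15 + 14 = 49.
Best is Networks, ML, Compilers, and Algorithms with total interest score 53.

53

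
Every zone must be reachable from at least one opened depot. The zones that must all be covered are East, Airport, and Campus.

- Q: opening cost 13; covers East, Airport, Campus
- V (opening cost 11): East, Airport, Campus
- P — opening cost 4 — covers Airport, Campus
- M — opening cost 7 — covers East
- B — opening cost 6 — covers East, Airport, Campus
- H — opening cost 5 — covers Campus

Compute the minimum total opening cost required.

B alone covers East, Airport, Campus — every zone.
Total opening cost: 6.

6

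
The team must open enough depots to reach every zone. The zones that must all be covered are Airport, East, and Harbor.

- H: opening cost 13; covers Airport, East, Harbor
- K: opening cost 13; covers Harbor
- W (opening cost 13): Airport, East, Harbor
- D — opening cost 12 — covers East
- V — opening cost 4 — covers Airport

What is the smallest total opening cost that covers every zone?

The greedy cost-per-new-zone heuristic would pick V and H for 17, but a cheaper cover exists.
H alone covers Airport, East, Harbor — every zone.
Total opening cost: 13.
No cover costs less than 13.

13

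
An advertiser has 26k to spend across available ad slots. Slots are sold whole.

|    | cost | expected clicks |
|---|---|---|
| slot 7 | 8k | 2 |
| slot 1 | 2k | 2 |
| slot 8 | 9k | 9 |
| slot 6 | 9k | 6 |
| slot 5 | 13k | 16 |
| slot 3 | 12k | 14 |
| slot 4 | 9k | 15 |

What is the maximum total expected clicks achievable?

33

slot 1 + slot 5 + slot 4: cost 2 + 13 + 9 = 24 ≤ 26, expected clicks 2 + 16 + 15 = 33.
slot 5 + slot 4: cost 13 + 9 = 22 ≤ 26, expected clicks 16 + 15 = 31.
slot 1 + slot 3 + slot 4: cost 2 + 12 + 9 = 23 ≤ 26, expected clicks 2 + 14 + 15 = 31.
Best is slot 1, slot 5, and slot 4 with total expected clicks 33.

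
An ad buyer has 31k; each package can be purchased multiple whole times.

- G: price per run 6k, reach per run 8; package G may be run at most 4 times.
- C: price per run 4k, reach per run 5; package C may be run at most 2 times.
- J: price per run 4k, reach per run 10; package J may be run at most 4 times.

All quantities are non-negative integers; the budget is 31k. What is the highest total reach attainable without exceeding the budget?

This is a bounded integer knapsack.
J has the best ratio (10/4); taking only J gives at most 4×10 = 40 (stopped by the supply cap of 4).
Mixing does better — 1×G, 2×C, and 4×J: price 30 ≤ 31, reach 1·8 + 2·5 + 4·10 = 58.

58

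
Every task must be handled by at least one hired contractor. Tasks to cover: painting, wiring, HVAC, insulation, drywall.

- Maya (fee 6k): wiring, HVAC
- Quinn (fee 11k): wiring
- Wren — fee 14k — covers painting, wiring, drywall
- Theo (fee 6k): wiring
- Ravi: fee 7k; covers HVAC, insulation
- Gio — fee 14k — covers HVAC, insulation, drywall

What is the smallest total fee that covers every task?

The greedy cost-per-new-task heuristic would pick Maya, Wren, and Ravi for 27, but a cheaper cover exists.
Choose Wren and Ravi: together they cover painting, wiring, HVAC, insulation, drywall — every task.
Total fee: 14 + 7 = 21.
No cover costs less than 21.

21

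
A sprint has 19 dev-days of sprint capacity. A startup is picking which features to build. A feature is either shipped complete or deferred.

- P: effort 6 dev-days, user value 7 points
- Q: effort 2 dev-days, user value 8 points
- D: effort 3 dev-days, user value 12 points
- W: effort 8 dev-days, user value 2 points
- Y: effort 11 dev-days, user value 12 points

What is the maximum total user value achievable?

Q + D + Y: effort 2 + 3 + 11 = 16 ≤ 19, user value 8 + 12 + 12 = 32.
P + Q + D + W: effort 6 + 2 + 3 + 8 = 19 ≤ 19, user value 7 + 8 + 12 + 2 = 29.
Best is Q, D, and Y with total user value 32.

32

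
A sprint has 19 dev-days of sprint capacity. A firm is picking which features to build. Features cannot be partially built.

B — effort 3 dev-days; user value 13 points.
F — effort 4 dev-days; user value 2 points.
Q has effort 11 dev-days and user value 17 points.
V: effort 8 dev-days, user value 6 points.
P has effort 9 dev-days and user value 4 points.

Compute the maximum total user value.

Allowing fractional choices, the relaxed optimum would be about 33.8, but features are indivisible.
B + F + Q: effort 3 + 4 + 11 = 18 ≤ 19, user value 13 + 2 + 17 = 32.
B + Q: effort 3 + 11 = 14 ≤ 19, user value 13 + 17 = 30.
Best is B, F, and Q with total user value 32.

32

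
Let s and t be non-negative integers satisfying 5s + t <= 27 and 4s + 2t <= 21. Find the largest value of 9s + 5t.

(s,t)=(0,10) is feasible, giving 50.
(s,t)=(0,9) is feasible, giving 45.
No feasible integer point exceeds 50.

50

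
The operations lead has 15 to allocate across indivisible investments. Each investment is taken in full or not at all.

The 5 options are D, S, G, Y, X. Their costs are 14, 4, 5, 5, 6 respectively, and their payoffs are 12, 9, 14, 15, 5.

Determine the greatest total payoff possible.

38

Allowing fractional choices, the relaxed optimum would be about 38.9, but investments are indivisible.
S + G + Y: cost 4 + 5 + 5 = 14 ≤ 15, payoff 9 + 14 + 15 = 38.
G + Y: cost 5 + 5 = 10 ≤ 15, payoff 14 + 15 = 29.
Best is S, G, and Y with total payoff 38.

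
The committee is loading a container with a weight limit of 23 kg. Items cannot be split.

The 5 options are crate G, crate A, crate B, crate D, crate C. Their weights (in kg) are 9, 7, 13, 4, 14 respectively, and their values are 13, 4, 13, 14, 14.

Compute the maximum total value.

Allowing fractional choices, the relaxed optimum would be about 37.0, but items are indivisible.
crate D + crate C: weight 4 + 14 = 18 ≤ 23, value 14 + 14 = 28.
crate G + crate A + crate D: weight 9 + 7 + 4 = 20 ≤ 23, value 13 + 4 + 14 = 31.
crate G + crate D: weight 9 + 4 = 13 ≤ 23, value 13 + 14 = 27.
Best is crate G, crate A, and crate D with total value 31.

31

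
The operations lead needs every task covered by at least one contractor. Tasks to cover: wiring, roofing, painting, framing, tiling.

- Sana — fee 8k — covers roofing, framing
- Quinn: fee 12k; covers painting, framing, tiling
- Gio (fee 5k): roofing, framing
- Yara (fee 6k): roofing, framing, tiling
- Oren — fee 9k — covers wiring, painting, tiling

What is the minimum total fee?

Choose Gio and Oren: together they cover wiring, roofing, painting, framing, tiling — every task.
Total fee: 5 + 9 = 14.

14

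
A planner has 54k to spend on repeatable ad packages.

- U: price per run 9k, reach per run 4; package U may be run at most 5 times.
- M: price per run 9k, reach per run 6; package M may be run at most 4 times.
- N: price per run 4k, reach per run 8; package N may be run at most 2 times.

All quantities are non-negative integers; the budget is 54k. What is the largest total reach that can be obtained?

44

1×U, 4×M, and 2×N: price 53 ≤ 54, reach 1·4 + 4·6 + 2·8 = 44.
2×U, 3×M, and 2×N: price 53 ≤ 54, reach 2·4 + 3·6 + 2·8 = 42.
Best is 44.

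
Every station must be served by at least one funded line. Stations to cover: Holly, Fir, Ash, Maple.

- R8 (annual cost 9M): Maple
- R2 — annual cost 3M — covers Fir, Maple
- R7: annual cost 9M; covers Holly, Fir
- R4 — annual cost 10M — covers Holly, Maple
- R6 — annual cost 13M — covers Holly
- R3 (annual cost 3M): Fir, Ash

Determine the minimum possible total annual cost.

The greedy cost-per-new-station heuristic would pick R2, R3, and R7 for 15, but a cheaper cover exists.
Choose R4 and R3: together they cover Holly, Fir, Ash, Maple — every station.
Total annual cost: 10 + 3 = 13.
No cover costs less than 13.

13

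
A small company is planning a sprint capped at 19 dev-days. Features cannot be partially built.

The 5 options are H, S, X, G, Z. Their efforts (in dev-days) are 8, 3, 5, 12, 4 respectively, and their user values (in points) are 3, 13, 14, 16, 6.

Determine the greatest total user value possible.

Allowing fractional choices, the relaxed optimum would be about 42.3, but features are indivisible.
S + G + Z: effort 3 + 12 + 4 = 19 ≤ 19, user value 13 + 16 + 6 = 35.
H + S + X: effort 8 + 3 + 5 = 16 ≤ 19, user value 3 + 13 + 14 = 30.
S + X + Z: effort 3 + 5 + 4 = 12 ≤ 19, user value 13 + 14 + 6 = 33.
Best is S, G, and Z with total user value 35.

35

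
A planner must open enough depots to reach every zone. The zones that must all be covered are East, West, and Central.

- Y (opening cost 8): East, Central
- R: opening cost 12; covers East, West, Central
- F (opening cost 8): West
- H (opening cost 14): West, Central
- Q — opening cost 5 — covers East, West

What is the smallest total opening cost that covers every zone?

12

The greedy cost-per-new-zone heuristic would pick Q and Y for 13, but a cheaper cover exists.
R alone covers East, West, Central — every zone.
Total opening cost: 12.
No cover costs less than 12.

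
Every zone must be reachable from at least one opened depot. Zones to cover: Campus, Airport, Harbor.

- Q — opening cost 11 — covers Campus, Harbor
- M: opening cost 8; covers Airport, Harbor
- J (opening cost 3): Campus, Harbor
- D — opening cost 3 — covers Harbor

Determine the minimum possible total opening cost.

11

Choose M and J: together they cover Campus, Airport, Harbor — every zone.
Total opening cost: 8 + 3 = 11.
No cover costs less than 11.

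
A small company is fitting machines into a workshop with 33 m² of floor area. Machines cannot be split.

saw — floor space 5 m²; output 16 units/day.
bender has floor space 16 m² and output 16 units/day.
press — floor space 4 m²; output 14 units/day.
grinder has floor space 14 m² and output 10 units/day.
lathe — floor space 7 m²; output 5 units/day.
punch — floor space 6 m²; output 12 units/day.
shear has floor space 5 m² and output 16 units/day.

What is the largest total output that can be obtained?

Take saw, press, lathe, punch, and shear: floor space 5 + 4 + 7 + 6 + 5 = 27 ≤ 33, output 16 + 14 + 5 + 12 + 16 = 63.
No other feasible combination does better.

63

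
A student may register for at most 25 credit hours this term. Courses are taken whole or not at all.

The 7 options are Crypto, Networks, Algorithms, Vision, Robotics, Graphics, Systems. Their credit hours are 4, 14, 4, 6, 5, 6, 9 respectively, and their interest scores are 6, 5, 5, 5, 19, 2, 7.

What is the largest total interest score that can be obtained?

Take Crypto, Algorithms, Robotics, and Systems: credit hours 4 + 4 + 5 + 9 = 22 ≤ 25, interest score 6 + 5 + 19 + 7 = 37.
No feasible combination exceeds this.

37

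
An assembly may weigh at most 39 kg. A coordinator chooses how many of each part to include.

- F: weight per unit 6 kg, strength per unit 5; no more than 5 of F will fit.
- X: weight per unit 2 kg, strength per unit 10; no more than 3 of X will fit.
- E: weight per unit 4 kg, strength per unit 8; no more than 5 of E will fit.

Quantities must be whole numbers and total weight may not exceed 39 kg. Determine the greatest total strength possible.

X has the best ratio (10/2); taking only X gives at most 3×10 = 30 (stopped by the supply cap of 3).
Mixing does better — 2×F, 3×X, and 5×E: weight 38 ≤ 39, strength 2·5 + 3·10 + 5·8 = 80.

80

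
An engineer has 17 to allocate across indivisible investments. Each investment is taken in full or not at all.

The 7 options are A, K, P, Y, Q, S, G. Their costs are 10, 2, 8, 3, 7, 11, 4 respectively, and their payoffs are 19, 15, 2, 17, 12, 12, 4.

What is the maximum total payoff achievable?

51

Take A, K, and Y: cost 10 + 2 + 3 = 15 ≤ 17, payoff 19 + 15 + 17 = 51.
No other feasible combination does better.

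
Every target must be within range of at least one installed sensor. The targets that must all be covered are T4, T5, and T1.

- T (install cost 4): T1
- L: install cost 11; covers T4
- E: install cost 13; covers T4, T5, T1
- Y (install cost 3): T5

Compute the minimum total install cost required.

This is an integer covering problem.
The greedy cost-per-new-target heuristic would pick Y, T, and L for 18, but a cheaper cover exists.
E alone covers T4, T5, T1 — every target.
Total install cost: 13.
No cover costs less than 13.

13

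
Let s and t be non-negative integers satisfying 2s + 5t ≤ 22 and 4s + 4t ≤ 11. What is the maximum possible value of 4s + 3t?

(s,t)=(2,0) is feasible, giving 8.
(s,t)=(1,1) is feasible, giving 7.
(s,t)=(1,0) is feasible, giving 4.
Maximum is 8 at (s,t)=(2,0).

8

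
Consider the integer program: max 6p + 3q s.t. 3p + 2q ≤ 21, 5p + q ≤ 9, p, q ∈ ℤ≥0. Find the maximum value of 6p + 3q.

(p,q)=(0,9) is feasible, giving 27.
(p,q)=(0,8) is feasible, giving 24.
The best lattice point is (0,9), giving 27.

27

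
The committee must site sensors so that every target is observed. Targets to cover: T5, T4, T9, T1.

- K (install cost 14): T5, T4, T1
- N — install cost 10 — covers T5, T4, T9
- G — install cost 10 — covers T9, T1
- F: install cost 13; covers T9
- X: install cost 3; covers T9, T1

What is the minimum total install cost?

Choose N and X: together they cover T5, T4, T9, T1 — every target.
Total install cost: 10 + 3 = 13.
No cover costs less than 13.

13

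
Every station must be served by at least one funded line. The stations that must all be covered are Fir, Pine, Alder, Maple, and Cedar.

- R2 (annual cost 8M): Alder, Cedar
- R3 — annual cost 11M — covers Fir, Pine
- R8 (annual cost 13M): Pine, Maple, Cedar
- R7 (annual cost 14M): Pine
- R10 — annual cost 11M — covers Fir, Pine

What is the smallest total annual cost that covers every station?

32

Choose R2, R3, and R8: together they cover Fir, Pine, Alder, Maple, Cedar — every station.
Total annual cost: 8 + 11 + 13 = 32.
No cover costs less than 32.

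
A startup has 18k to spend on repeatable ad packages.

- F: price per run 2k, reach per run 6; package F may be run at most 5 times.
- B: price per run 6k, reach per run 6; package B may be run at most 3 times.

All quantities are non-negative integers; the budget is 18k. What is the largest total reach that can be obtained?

36

F has the best ratio (6/2); taking only F gives at most 5×6 = 30 (stopped by the supply cap of 5).
Mixing does better — 5×F and 1×B: price 16 ≤ 18, reach 5·6 + 1·6 = 36.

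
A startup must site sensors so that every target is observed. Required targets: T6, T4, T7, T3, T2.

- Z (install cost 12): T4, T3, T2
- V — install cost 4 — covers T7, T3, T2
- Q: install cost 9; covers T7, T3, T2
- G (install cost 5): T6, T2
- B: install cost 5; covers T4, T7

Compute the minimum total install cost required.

14

Choose V, G, and B: together they cover T6, T4, T7, T3, T2 — every target.
Total install cost: 4 + 5 + 5 = 14.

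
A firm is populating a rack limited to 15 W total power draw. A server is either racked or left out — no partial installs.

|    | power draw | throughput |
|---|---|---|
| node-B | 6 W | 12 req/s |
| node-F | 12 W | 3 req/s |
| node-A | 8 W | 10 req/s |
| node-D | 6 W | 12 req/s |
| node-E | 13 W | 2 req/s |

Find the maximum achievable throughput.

Allowing fractional choices, the relaxed optimum would be about 27.8, but servers are indivisible.
node-B + node-A: power draw 6 + 8 = 14 ≤ 15, throughput 12 + 10 = 22.
node-B + node-D: power draw 6 + 6 = 12 ≤ 15, throughput 12 + 12 = 24.
Best is node-B and node-D with total throughput 24.

24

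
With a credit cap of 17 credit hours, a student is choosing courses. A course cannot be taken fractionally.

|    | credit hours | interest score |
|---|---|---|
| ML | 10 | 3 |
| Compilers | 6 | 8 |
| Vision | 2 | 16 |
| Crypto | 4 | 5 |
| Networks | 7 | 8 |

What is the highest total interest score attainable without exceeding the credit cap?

32

This is an integer program with binary decision variables.
Take Compilers, Vision, and Networks: credit hours 6 + 2 + 7 = 15 ≤ 17, interest score 8 + 16 + 8 = 32.
No other feasible combination does better.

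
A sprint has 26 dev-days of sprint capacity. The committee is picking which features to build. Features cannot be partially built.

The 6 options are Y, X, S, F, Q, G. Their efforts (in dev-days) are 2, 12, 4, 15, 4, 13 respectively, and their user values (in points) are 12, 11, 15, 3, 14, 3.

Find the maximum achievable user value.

Treat it as a binary knapsack problem.
Allowing fractional choices, the relaxed optimum would be about 52.9, but features are indivisible.
Y + S + Q + G: effort 2 + 4 + 4 + 13 = 23 ≤ 26, user value 12 + 15 + 14 + 3 = 44.
Y + S + F + Q: effort 2 + 4 + 15 + 4 = 25 ≤ 26, user value 12 + 15 + 3 + 14 = 44.
Y + X + S + Q: effort 2 + 12 + 4 + 4 = 22 ≤ 26, user value 12 + 11 + 15 + 14 = 52.
Best is Y, X, S, and Q with total user value 52.

52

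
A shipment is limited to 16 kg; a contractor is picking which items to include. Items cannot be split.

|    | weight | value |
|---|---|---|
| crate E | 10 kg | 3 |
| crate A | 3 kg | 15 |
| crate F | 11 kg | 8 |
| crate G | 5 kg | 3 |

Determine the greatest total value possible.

23

This is an integer program with binary decision variables.
crate A + crate F: weight 3 + 11 = 14 ≤ 16, value 15 + 8 = 23.
crate E + crate A: weight 10 + 3 = 13 ≤ 16, value 3 + 15 = 18.
crate A + crate G: weight 3 + 5 = 8 ≤ 16, value 15 + 3 = 18.
Best is crate A and crate F with total value 23.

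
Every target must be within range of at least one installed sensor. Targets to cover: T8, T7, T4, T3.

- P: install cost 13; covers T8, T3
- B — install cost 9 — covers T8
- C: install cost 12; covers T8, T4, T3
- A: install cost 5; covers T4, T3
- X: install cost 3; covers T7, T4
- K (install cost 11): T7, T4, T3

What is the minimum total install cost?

The greedy cost-per-new-target heuristic would pick X, A, and B for 17, but a cheaper cover exists.
Choose C and X: together they cover T8, T7, T4, T3 — every target.
Total install cost: 12 + 3 = 15.
No cover costs less than 15.

15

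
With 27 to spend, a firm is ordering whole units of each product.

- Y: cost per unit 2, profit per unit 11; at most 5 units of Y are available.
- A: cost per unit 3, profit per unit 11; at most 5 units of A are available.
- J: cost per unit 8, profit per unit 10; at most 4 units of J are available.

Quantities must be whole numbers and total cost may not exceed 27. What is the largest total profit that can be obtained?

Y has the best ratio (11/2); taking only Y gives at most 5×11 = 55 (stopped by the supply cap of 5).
Mixing does better — 5×Y and 5×A: cost 25 ≤ 27, profit 5·11 + 5·11 = 110.

110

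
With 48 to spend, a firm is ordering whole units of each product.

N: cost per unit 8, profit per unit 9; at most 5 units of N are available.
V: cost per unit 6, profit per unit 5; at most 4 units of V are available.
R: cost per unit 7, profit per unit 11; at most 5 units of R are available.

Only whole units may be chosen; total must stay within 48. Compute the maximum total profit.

65

1×N and 5×R: cost 43 ≤ 48, profit 1·9 + 5·11 = 64.
2×V and 5×R: cost 47 ≤ 48, profit 2·5 + 5·11 = 65.
Best is 65.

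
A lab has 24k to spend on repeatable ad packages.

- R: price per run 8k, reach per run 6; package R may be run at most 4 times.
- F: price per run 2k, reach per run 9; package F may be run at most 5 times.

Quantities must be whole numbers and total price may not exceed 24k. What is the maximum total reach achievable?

51

F has the best ratio (9/2); taking only F gives at most 5×9 = 45 (stopped by the supply cap of 5).
Mixing does better — 1×R and 5×F: price 18 ≤ 24, reach 1·6 + 5·9 = 51.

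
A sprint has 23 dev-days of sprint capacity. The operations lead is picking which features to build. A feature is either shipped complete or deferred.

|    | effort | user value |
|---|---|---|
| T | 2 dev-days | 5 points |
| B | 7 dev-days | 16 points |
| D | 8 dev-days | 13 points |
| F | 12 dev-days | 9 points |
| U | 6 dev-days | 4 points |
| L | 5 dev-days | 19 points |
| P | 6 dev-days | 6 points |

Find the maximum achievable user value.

Allowing fractional choices, the relaxed optimum would be about 54.0, but features are indivisible.
T + B + D + L: effort 2 + 7 + 8 + 5 = 22 ≤ 23, user value 5 + 16 + 13 + 19 = 53.
T + B + L + P: effort 2 + 7 + 5 + 6 = 20 ≤ 23, user value 5 + 16 + 19 + 6 = 46.
B + D + L: effort 7 + 8 + 5 = 20 ≤ 23, user value 16 + 13 + 19 = 48.
Best is T, B, D, and L with total user value 53.

53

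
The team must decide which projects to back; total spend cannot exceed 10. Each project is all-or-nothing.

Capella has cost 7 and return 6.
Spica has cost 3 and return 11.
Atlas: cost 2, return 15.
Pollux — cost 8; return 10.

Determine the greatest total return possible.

26

Allowing fractional choices, the relaxed optimum would be about 32.2, but projects are indivisible.
Spica + Atlas: cost 3 + 2 = 5 ≤ 10, return 11 + 15 = 26.
Atlas + Pollux: cost 2 + 8 = 10 ≤ 10, return 15 + 10 = 25.
Best is Spica and Atlas with total return 26.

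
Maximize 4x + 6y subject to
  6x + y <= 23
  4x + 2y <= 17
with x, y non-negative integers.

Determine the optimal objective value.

The continuous relaxation peaks at (0, 8.5) with value 51.00; rounding to a feasible lattice point costs some objective.
(x,y)=(0,8): 6·0+1·8=8≤23, 4·0+2·8=16≤17, objective 48.
(x,y)=(0,7): 6·0+1·7=7≤23, 4·0+2·7=14≤17, objective 42.
Maximum is 48 at (x,y)=(0,8).

48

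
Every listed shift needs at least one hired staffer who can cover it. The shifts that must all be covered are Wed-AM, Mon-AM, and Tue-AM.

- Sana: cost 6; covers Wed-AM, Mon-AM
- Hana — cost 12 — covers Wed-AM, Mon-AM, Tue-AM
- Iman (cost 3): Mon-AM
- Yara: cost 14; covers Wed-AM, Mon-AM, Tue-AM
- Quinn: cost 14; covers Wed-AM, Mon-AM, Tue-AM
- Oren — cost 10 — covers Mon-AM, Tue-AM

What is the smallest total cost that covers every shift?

12

The greedy cost-per-new-shift heuristic would pick Sana and Oren for 16, but a cheaper cover exists.
Hana alone covers Wed-AM, Mon-AM, Tue-AM — every shift.
Total cost: 12.
No cover costs less than 12.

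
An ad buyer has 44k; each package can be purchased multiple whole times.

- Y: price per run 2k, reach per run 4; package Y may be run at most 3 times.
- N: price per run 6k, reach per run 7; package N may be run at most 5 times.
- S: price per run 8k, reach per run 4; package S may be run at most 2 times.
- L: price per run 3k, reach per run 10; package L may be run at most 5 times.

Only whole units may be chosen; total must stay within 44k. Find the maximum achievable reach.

86

Take 2×Y, 4×N, and 5×L: price 43 ≤ 44, reach 2·4 + 4·7 + 5·10 = 86.
L has the best ratio (10/3) and is taken to its limit of 5; remaining capacity is filled optimally with the others.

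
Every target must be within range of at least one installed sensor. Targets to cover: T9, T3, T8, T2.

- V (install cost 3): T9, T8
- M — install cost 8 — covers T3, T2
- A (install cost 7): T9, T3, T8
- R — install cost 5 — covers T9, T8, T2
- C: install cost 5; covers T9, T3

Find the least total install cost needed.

10

The greedy cost-per-new-target heuristic would pick V and M for 11, but a cheaper cover exists.
Choose R and C: together they cover T9, T3, T8, T2 — every target.
Total install cost: 5 + 5 = 10.
No cover costs less than 10.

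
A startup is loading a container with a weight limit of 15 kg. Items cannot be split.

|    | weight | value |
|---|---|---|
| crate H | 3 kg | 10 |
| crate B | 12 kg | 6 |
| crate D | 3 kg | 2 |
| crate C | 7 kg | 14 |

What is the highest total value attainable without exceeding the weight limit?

Treat it as a binary knapsack problem.
Take crate H, crate D, and crate C: weight 3 + 3 + 7 = 13 ≤ 15, value 10 + 2 + 14 = 26.
No other feasible combination does better.

26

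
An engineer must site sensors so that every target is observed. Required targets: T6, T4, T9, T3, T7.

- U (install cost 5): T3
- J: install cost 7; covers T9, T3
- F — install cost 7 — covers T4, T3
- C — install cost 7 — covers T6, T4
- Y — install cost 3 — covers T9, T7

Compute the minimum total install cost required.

15

Choose U, C, and Y: together they cover T6, T4, T9, T3, T7 — every target.
Total install cost: 5 + 7 + 3 = 15.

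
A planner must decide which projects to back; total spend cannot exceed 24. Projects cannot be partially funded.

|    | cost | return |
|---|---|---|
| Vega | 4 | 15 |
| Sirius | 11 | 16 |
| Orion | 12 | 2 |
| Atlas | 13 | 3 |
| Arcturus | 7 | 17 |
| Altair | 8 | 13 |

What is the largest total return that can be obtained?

Allowing fractional choices, the relaxed optimum would be about 52.3, but projects are indivisible.
Vega + Arcturus + Altair: cost 4 + 7 + 8 = 19 ≤ 24, return 15 + 17 + 13 = 45.
Vega + Sirius + Arcturus: cost 4 + 11 + 7 = 22 ≤ 24, return 15 + 16 + 17 = 48.
Vega + Sirius + Altair: cost 4 + 11 + 8 = 23 ≤ 24, return 15 + 16 + 13 = 44.
Best is Vega, Sirius, and Arcturus with total return 48.

48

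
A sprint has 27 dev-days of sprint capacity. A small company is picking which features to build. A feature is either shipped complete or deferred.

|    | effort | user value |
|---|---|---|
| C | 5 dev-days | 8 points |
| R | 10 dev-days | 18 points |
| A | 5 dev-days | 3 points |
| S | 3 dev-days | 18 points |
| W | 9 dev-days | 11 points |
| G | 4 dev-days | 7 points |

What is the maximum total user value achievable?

Allowing fractional choices, the relaxed optimum would be about 57.1, but features are indivisible.
R + S + W + G: effort 10 + 3 + 9 + 4 = 26 ≤ 27, user value 18 + 18 + 11 + 7 = 54.
C + R + A + S + G: effort 5 + 10 + 5 + 3 + 4 = 27 ≤ 27, user value 8 + 18 + 3 + 18 + 7 = 54.
C + R + S + W: effort 5 + 10 + 3 + 9 = 27 ≤ 27, user value 8 + 18 + 18 + 11 = 55.
Best is C, R, S, and W with total user value 55.

55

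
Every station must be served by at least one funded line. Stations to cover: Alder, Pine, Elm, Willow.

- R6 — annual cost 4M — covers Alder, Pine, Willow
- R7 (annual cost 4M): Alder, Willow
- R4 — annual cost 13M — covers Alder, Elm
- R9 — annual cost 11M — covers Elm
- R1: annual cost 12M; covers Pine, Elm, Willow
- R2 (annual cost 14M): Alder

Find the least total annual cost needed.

Choose R6 and R9: together they cover Alder, Pine, Elm, Willow — every station.
Total annual cost: 4 + 11 = 15.
No cover costs less than 15.

15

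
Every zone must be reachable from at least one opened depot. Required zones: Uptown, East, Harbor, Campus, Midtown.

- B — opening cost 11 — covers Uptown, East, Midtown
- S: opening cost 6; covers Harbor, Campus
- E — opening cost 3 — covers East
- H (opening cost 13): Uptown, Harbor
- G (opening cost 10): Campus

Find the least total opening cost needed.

17

The greedy cost-per-new-zone heuristic would pick S, E, and B for 20, but a cheaper cover exists.
Choose B and S: together they cover Uptown, East, Harbor, Campus, Midtown — every zone.
Total opening cost: 11 + 6 = 17.
No cover costs less than 17.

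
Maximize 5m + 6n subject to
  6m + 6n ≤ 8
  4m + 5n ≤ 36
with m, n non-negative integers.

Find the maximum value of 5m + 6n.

(m,n)=(0,1) is feasible, giving 6.
(m,n)=(1,0) is feasible, giving 5.
(m,n)=(0,0) is feasible, giving 0.
The best lattice point is (0,1), giving 6.

6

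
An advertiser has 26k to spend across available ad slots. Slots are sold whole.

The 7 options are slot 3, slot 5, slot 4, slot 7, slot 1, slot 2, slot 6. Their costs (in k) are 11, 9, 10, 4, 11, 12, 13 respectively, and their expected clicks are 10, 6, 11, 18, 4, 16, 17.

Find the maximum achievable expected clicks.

45

slot 5 + slot 7 + slot 2: cost 9 + 4 + 12 = 25 ≤ 26, expected clicks 6 + 18 + 16 = 40.
slot 4 + slot 7 + slot 2: cost 10 + 4 + 12 = 26 ≤ 26, expected clicks 11 + 18 + 16 = 45.
slot 5 + slot 7 + slot 6: cost 9 + 4 + 13 = 26 ≤ 26, expected clicks 6 + 18 + 17 = 41.
Best is slot 4, slot 7, and slot 2 with total expected clicks 45.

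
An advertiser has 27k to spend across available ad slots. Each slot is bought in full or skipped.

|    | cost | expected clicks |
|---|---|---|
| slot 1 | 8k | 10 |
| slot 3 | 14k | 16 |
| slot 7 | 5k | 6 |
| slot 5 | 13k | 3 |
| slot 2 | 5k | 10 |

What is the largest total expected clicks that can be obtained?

36

Allowing fractional choices, the relaxed optimum would be about 36.3, but ad slots are indivisible.
slot 3 + slot 7 + slot 2: cost 14 + 5 + 5 = 24 ≤ 27, expected clicks 16 + 6 + 10 = 32.
slot 1 + slot 3 + slot 7: cost 8 + 14 + 5 = 27 ≤ 27, expected clicks 10 + 16 + 6 = 32.
slot 1 + slot 3 + slot 2: cost 8 + 14 + 5 = 27 ≤ 27, expected clicks 10 + 16 + 10 = 36.
Best is slot 1, slot 3, and slot 2 with total expected clicks 36.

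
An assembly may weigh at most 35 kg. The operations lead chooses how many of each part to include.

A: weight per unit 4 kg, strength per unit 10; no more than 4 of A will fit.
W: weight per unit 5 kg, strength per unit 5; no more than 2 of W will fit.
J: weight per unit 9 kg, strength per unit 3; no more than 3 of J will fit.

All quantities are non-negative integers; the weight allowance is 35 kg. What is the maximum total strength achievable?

53

Take 4×A, 2×W, and 1×J: weight 35 ≤ 35, strength 4·10 + 2·5 + 1·3 = 53.
A has the best ratio (10/4) and is taken to its limit of 4; remaining capacity is filled optimally with the others.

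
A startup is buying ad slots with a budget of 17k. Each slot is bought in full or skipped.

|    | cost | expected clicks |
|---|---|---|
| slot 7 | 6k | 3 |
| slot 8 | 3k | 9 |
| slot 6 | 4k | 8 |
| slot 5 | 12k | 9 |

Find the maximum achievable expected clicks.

Allowing fractional choices, the relaxed optimum would be about 24.5, but ad slots are indivisible.
slot 7 + slot 8 + slot 6: cost 6 + 3 + 4 = 13 ≤ 17, expected clicks 3 + 9 + 8 = 20.
slot 8 + slot 6: cost 3 + 4 = 7 ≤ 17, expected clicks 9 + 8 = 17.
slot 8 + slot 5: cost 3 + 12 = 15 ≤ 17, expected clicks 9 + 9 = 18.
Best is slot 7, slot 8, and slot 6 with total expected clicks 20.

20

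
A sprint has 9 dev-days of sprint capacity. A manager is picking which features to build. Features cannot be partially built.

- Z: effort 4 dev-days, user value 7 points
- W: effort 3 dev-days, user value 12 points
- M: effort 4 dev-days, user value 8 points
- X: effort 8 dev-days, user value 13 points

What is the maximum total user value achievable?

Allowing fractional choices, the relaxed optimum would be about 23.5, but features are indivisible.
W + M: effort 3 + 4 = 7 ≤ 9, user value 12 + 8 = 20.
Z + W: effort 4 + 3 = 7 ≤ 9, user value 7 + 12 = 19.
Best is W and M with total user value 20.

20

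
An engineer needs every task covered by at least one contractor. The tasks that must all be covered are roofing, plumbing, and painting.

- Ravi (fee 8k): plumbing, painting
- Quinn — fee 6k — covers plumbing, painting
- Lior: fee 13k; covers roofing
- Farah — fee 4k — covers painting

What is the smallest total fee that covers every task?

19

Choose Quinn and Lior: together they cover roofing, plumbing, painting — every task.
Total fee: 6 + 13 = 19.
No cover costs less than 19.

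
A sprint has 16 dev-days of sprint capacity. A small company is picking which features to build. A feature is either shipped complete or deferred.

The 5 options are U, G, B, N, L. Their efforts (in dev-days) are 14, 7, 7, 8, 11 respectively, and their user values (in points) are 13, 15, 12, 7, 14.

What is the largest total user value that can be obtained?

G + B: effort 7 + 7 = 14 ≤ 16, user value 15 + 12 = 27.
G + N: effort 7 + 8 = 15 ≤ 16, user value 15 + 7 = 22.
Best is G and B with total user value 27.

27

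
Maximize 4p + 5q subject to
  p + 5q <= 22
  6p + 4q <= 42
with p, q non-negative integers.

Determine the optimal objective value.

(p,q)=(5,3): 1·5+5·3=20≤22, 6·5+4·3=42≤42, objective 35.
(p,q)=(4,3): 1·4+5·3=19≤22, 6·4+4·3=36≤42, objective 31.
(p,q)=(5,2): 1·5+5·2=15≤22, 6·5+4·2=38≤42, objective 30.
(p,q)=(3,3): 1·3+5·3=18≤22, 6·3+4·3=30≤42, objective 27.
Maximum is 35 at (p,q)=(5,3).

35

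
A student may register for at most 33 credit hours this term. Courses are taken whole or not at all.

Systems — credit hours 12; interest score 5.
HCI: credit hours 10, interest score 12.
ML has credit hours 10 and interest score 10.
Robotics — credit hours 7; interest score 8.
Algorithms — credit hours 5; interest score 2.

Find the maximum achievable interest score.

This is an integer program with binary decision variables.
Allowing fractional choices, the relaxed optimum would be about 32.5, but courses are indivisible.
HCI + ML + Robotics + Algorithms: credit hours 10 + 10 + 7 + 5 = 32 ≤ 33, interest score 12 + 10 + 8 + 2 = 32.
HCI + ML + Robotics: credit hours 10 + 10 + 7 = 27 ≤ 33, interest score 12 + 10 + 8 = 30.
Best is HCI, ML, Robotics, and Algorithms with total interest score 32.

32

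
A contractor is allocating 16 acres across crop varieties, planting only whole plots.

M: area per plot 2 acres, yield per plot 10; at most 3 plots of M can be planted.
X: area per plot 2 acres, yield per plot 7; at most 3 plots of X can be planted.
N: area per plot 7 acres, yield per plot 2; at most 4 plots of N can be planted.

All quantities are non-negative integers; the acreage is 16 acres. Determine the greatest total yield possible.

This is a bounded integer knapsack.
M has the best ratio (10/2); taking only M gives at most 3×10 = 30 (stopped by the supply cap of 3).
Mixing does better — 3×M and 3×X: area 12 ≤ 16, yield 3·10 + 3·7 = 51.

51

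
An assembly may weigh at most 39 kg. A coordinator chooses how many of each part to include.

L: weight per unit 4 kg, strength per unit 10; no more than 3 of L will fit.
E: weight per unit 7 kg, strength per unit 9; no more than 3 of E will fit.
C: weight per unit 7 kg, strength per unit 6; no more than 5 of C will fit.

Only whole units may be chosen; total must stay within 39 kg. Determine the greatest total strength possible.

57

L has the best ratio (10/4); taking only L gives at most 3×10 = 30 (stopped by the supply cap of 3).
Mixing does better — 3×L and 3×E: weight 33 ≤ 39, strength 3·10 + 3·9 = 57.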